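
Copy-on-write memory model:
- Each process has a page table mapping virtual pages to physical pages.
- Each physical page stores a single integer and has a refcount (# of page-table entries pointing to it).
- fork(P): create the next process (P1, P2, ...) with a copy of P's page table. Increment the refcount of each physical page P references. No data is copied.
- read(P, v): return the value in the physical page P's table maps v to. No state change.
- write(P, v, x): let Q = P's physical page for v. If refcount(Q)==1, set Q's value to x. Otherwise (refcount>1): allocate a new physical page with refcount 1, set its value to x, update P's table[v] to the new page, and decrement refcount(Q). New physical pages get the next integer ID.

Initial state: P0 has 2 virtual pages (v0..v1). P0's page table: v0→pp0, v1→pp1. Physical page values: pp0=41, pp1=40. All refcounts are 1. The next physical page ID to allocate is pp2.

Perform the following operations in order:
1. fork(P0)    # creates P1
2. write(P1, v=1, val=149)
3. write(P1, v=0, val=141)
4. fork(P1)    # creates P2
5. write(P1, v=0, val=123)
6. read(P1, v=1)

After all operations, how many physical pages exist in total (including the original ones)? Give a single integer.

Answer: 5

Derivation:
Op 1: fork(P0) -> P1. 2 ppages; refcounts: pp0:2 pp1:2
Op 2: write(P1, v1, 149). refcount(pp1)=2>1 -> COPY to pp2. 3 ppages; refcounts: pp0:2 pp1:1 pp2:1
Op 3: write(P1, v0, 141). refcount(pp0)=2>1 -> COPY to pp3. 4 ppages; refcounts: pp0:1 pp1:1 pp2:1 pp3:1
Op 4: fork(P1) -> P2. 4 ppages; refcounts: pp0:1 pp1:1 pp2:2 pp3:2
Op 5: write(P1, v0, 123). refcount(pp3)=2>1 -> COPY to pp4. 5 ppages; refcounts: pp0:1 pp1:1 pp2:2 pp3:1 pp4:1
Op 6: read(P1, v1) -> 149. No state change.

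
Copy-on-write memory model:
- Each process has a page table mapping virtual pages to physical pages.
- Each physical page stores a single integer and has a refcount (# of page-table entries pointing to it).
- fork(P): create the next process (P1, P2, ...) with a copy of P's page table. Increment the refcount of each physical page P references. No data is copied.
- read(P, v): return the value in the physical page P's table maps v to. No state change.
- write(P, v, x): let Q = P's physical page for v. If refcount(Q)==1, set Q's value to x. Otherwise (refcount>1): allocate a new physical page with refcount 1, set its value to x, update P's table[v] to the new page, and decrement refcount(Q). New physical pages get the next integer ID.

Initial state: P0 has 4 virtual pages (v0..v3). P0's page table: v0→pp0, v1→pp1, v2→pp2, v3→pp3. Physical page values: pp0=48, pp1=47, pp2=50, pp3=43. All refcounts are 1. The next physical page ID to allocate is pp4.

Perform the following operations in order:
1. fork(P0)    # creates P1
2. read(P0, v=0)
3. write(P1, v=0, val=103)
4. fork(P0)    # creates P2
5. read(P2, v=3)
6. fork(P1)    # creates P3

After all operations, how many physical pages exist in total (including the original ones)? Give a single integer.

Answer: 5

Derivation:
Op 1: fork(P0) -> P1. 4 ppages; refcounts: pp0:2 pp1:2 pp2:2 pp3:2
Op 2: read(P0, v0) -> 48. No state change.
Op 3: write(P1, v0, 103). refcount(pp0)=2>1 -> COPY to pp4. 5 ppages; refcounts: pp0:1 pp1:2 pp2:2 pp3:2 pp4:1
Op 4: fork(P0) -> P2. 5 ppages; refcounts: pp0:2 pp1:3 pp2:3 pp3:3 pp4:1
Op 5: read(P2, v3) -> 43. No state change.
Op 6: fork(P1) -> P3. 5 ppages; refcounts: pp0:2 pp1:4 pp2:4 pp3:4 pp4:2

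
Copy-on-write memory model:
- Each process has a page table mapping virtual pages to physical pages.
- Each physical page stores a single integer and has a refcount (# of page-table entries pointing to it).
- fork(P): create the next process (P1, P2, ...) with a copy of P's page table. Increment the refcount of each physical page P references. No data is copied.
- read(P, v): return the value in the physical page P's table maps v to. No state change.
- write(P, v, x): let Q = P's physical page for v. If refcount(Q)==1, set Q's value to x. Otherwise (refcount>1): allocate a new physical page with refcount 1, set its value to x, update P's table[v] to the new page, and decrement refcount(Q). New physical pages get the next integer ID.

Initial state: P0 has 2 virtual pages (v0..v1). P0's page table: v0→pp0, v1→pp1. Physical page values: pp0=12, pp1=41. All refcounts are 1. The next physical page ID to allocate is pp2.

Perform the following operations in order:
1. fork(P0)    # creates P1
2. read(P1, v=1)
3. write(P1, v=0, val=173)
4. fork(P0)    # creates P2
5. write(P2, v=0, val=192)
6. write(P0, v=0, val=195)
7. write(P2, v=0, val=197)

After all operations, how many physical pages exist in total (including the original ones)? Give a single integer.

Answer: 4

Derivation:
Op 1: fork(P0) -> P1. 2 ppages; refcounts: pp0:2 pp1:2
Op 2: read(P1, v1) -> 41. No state change.
Op 3: write(P1, v0, 173). refcount(pp0)=2>1 -> COPY to pp2. 3 ppages; refcounts: pp0:1 pp1:2 pp2:1
Op 4: fork(P0) -> P2. 3 ppages; refcounts: pp0:2 pp1:3 pp2:1
Op 5: write(P2, v0, 192). refcount(pp0)=2>1 -> COPY to pp3. 4 ppages; refcounts: pp0:1 pp1:3 pp2:1 pp3:1
Op 6: write(P0, v0, 195). refcount(pp0)=1 -> write in place. 4 ppages; refcounts: pp0:1 pp1:3 pp2:1 pp3:1
Op 7: write(P2, v0, 197). refcount(pp3)=1 -> write in place. 4 ppages; refcounts: pp0:1 pp1:3 pp2:1 pp3:1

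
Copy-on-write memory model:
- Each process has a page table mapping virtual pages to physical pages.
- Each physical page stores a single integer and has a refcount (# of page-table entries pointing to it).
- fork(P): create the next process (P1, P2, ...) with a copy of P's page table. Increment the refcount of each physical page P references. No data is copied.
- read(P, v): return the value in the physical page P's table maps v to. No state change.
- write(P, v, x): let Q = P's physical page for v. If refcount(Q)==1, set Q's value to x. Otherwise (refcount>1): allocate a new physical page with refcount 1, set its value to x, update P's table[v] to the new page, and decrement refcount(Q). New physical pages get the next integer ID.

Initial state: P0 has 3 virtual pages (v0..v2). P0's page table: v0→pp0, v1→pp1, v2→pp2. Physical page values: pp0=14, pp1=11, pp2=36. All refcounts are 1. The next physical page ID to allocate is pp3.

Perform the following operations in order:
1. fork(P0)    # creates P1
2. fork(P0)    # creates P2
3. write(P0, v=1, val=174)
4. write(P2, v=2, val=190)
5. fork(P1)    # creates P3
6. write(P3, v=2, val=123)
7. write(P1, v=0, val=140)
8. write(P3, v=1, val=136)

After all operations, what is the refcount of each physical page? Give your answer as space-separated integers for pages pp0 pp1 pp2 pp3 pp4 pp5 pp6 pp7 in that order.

Op 1: fork(P0) -> P1. 3 ppages; refcounts: pp0:2 pp1:2 pp2:2
Op 2: fork(P0) -> P2. 3 ppages; refcounts: pp0:3 pp1:3 pp2:3
Op 3: write(P0, v1, 174). refcount(pp1)=3>1 -> COPY to pp3. 4 ppages; refcounts: pp0:3 pp1:2 pp2:3 pp3:1
Op 4: write(P2, v2, 190). refcount(pp2)=3>1 -> COPY to pp4. 5 ppages; refcounts: pp0:3 pp1:2 pp2:2 pp3:1 pp4:1
Op 5: fork(P1) -> P3. 5 ppages; refcounts: pp0:4 pp1:3 pp2:3 pp3:1 pp4:1
Op 6: write(P3, v2, 123). refcount(pp2)=3>1 -> COPY to pp5. 6 ppages; refcounts: pp0:4 pp1:3 pp2:2 pp3:1 pp4:1 pp5:1
Op 7: write(P1, v0, 140). refcount(pp0)=4>1 -> COPY to pp6. 7 ppages; refcounts: pp0:3 pp1:3 pp2:2 pp3:1 pp4:1 pp5:1 pp6:1
Op 8: write(P3, v1, 136). refcount(pp1)=3>1 -> COPY to pp7. 8 ppages; refcounts: pp0:3 pp1:2 pp2:2 pp3:1 pp4:1 pp5:1 pp6:1 pp7:1

Answer: 3 2 2 1 1 1 1 1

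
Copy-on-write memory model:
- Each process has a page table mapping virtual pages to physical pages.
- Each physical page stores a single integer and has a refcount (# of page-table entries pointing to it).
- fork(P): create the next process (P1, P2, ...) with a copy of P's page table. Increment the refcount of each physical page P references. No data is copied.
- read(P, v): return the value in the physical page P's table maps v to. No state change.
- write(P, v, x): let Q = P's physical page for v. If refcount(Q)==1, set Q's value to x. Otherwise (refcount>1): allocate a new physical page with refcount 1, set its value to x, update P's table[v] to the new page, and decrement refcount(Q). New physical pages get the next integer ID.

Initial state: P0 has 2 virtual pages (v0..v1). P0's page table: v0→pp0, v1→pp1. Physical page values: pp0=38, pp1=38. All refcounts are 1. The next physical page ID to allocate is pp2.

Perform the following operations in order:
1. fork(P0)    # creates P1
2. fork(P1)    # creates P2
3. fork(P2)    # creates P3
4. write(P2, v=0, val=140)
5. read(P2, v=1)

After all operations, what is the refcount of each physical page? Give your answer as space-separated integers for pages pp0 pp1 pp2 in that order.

Answer: 3 4 1

Derivation:
Op 1: fork(P0) -> P1. 2 ppages; refcounts: pp0:2 pp1:2
Op 2: fork(P1) -> P2. 2 ppages; refcounts: pp0:3 pp1:3
Op 3: fork(P2) -> P3. 2 ppages; refcounts: pp0:4 pp1:4
Op 4: write(P2, v0, 140). refcount(pp0)=4>1 -> COPY to pp2. 3 ppages; refcounts: pp0:3 pp1:4 pp2:1
Op 5: read(P2, v1) -> 38. No state change.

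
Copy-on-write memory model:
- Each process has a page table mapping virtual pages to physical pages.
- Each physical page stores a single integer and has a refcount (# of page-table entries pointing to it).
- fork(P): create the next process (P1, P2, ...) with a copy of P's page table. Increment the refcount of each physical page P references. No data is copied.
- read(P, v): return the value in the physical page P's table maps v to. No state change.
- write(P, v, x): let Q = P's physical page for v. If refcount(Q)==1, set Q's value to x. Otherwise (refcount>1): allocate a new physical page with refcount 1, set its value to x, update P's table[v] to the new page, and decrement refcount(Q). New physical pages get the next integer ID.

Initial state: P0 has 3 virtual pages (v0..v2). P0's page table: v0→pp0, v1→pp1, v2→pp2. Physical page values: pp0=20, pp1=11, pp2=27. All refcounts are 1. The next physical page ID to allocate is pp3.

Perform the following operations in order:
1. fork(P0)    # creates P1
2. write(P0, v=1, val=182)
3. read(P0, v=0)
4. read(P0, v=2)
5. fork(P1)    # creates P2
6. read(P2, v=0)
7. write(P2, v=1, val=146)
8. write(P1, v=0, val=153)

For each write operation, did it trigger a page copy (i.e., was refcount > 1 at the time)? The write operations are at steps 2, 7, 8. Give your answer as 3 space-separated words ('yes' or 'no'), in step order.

Op 1: fork(P0) -> P1. 3 ppages; refcounts: pp0:2 pp1:2 pp2:2
Op 2: write(P0, v1, 182). refcount(pp1)=2>1 -> COPY to pp3. 4 ppages; refcounts: pp0:2 pp1:1 pp2:2 pp3:1
Op 3: read(P0, v0) -> 20. No state change.
Op 4: read(P0, v2) -> 27. No state change.
Op 5: fork(P1) -> P2. 4 ppages; refcounts: pp0:3 pp1:2 pp2:3 pp3:1
Op 6: read(P2, v0) -> 20. No state change.
Op 7: write(P2, v1, 146). refcount(pp1)=2>1 -> COPY to pp4. 5 ppages; refcounts: pp0:3 pp1:1 pp2:3 pp3:1 pp4:1
Op 8: write(P1, v0, 153). refcount(pp0)=3>1 -> COPY to pp5. 6 ppages; refcounts: pp0:2 pp1:1 pp2:3 pp3:1 pp4:1 pp5:1

yes yes yes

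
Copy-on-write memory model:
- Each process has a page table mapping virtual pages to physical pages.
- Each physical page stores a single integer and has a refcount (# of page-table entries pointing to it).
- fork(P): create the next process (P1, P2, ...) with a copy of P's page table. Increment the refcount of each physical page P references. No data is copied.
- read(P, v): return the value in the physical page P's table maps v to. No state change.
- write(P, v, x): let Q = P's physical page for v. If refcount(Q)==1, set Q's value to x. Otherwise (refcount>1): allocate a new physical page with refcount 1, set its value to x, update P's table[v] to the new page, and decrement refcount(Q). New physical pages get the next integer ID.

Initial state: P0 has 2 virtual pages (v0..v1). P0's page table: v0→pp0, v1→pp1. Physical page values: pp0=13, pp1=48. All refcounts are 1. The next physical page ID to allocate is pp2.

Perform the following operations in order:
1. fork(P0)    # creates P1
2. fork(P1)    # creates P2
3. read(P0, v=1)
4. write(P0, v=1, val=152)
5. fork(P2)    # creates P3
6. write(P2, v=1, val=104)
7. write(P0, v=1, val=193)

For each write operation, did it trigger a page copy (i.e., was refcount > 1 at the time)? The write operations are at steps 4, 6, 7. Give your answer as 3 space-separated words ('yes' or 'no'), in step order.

Op 1: fork(P0) -> P1. 2 ppages; refcounts: pp0:2 pp1:2
Op 2: fork(P1) -> P2. 2 ppages; refcounts: pp0:3 pp1:3
Op 3: read(P0, v1) -> 48. No state change.
Op 4: write(P0, v1, 152). refcount(pp1)=3>1 -> COPY to pp2. 3 ppages; refcounts: pp0:3 pp1:2 pp2:1
Op 5: fork(P2) -> P3. 3 ppages; refcounts: pp0:4 pp1:3 pp2:1
Op 6: write(P2, v1, 104). refcount(pp1)=3>1 -> COPY to pp3. 4 ppages; refcounts: pp0:4 pp1:2 pp2:1 pp3:1
Op 7: write(P0, v1, 193). refcount(pp2)=1 -> write in place. 4 ppages; refcounts: pp0:4 pp1:2 pp2:1 pp3:1

yes yes no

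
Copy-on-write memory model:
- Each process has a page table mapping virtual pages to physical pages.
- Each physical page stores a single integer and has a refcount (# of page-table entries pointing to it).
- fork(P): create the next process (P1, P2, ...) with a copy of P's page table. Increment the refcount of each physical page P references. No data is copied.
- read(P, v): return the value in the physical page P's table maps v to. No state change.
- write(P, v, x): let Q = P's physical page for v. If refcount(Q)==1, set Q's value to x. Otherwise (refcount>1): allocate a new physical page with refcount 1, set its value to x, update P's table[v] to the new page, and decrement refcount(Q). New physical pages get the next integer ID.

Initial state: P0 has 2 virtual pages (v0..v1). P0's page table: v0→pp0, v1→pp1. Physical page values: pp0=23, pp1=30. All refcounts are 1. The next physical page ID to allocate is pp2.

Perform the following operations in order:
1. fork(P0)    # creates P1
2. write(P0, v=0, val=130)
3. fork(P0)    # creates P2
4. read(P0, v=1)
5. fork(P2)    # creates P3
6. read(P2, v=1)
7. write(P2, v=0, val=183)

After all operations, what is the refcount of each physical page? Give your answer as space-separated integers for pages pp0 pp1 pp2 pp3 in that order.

Op 1: fork(P0) -> P1. 2 ppages; refcounts: pp0:2 pp1:2
Op 2: write(P0, v0, 130). refcount(pp0)=2>1 -> COPY to pp2. 3 ppages; refcounts: pp0:1 pp1:2 pp2:1
Op 3: fork(P0) -> P2. 3 ppages; refcounts: pp0:1 pp1:3 pp2:2
Op 4: read(P0, v1) -> 30. No state change.
Op 5: fork(P2) -> P3. 3 ppages; refcounts: pp0:1 pp1:4 pp2:3
Op 6: read(P2, v1) -> 30. No state change.
Op 7: write(P2, v0, 183). refcount(pp2)=3>1 -> COPY to pp3. 4 ppages; refcounts: pp0:1 pp1:4 pp2:2 pp3:1

Answer: 1 4 2 1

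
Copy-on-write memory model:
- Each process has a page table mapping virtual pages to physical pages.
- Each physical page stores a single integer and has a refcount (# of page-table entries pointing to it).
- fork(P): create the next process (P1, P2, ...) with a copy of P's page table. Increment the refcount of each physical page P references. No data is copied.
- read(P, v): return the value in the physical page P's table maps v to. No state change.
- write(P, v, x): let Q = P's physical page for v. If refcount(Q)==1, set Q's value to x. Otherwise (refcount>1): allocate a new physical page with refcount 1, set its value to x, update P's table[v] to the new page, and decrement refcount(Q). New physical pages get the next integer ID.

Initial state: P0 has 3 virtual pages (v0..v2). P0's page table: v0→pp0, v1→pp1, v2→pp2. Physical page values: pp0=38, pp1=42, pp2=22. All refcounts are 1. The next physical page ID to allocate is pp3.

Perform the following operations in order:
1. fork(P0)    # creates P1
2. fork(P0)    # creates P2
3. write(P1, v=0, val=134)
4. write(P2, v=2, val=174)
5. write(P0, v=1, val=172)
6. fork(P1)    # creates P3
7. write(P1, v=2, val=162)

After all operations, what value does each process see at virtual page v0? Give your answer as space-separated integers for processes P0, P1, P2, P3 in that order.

Answer: 38 134 38 134

Derivation:
Op 1: fork(P0) -> P1. 3 ppages; refcounts: pp0:2 pp1:2 pp2:2
Op 2: fork(P0) -> P2. 3 ppages; refcounts: pp0:3 pp1:3 pp2:3
Op 3: write(P1, v0, 134). refcount(pp0)=3>1 -> COPY to pp3. 4 ppages; refcounts: pp0:2 pp1:3 pp2:3 pp3:1
Op 4: write(P2, v2, 174). refcount(pp2)=3>1 -> COPY to pp4. 5 ppages; refcounts: pp0:2 pp1:3 pp2:2 pp3:1 pp4:1
Op 5: write(P0, v1, 172). refcount(pp1)=3>1 -> COPY to pp5. 6 ppages; refcounts: pp0:2 pp1:2 pp2:2 pp3:1 pp4:1 pp5:1
Op 6: fork(P1) -> P3. 6 ppages; refcounts: pp0:2 pp1:3 pp2:3 pp3:2 pp4:1 pp5:1
Op 7: write(P1, v2, 162). refcount(pp2)=3>1 -> COPY to pp6. 7 ppages; refcounts: pp0:2 pp1:3 pp2:2 pp3:2 pp4:1 pp5:1 pp6:1
P0: v0 -> pp0 = 38
P1: v0 -> pp3 = 134
P2: v0 -> pp0 = 38
P3: v0 -> pp3 = 134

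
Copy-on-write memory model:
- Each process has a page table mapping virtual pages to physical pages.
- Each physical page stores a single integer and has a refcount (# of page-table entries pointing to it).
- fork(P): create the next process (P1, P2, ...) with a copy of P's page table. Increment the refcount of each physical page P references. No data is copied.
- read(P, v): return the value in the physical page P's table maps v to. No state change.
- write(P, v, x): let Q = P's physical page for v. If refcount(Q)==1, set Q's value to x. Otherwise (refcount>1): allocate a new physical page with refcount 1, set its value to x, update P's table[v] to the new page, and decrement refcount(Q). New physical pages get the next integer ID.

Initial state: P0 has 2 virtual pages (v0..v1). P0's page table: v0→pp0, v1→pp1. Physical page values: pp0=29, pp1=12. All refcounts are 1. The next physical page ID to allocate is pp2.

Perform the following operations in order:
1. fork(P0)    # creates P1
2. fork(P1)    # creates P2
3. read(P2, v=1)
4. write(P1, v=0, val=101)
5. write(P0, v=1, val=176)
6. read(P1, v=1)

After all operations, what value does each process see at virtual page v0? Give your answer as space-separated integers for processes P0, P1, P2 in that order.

Answer: 29 101 29

Derivation:
Op 1: fork(P0) -> P1. 2 ppages; refcounts: pp0:2 pp1:2
Op 2: fork(P1) -> P2. 2 ppages; refcounts: pp0:3 pp1:3
Op 3: read(P2, v1) -> 12. No state change.
Op 4: write(P1, v0, 101). refcount(pp0)=3>1 -> COPY to pp2. 3 ppages; refcounts: pp0:2 pp1:3 pp2:1
Op 5: write(P0, v1, 176). refcount(pp1)=3>1 -> COPY to pp3. 4 ppages; refcounts: pp0:2 pp1:2 pp2:1 pp3:1
Op 6: read(P1, v1) -> 12. No state change.
P0: v0 -> pp0 = 29
P1: v0 -> pp2 = 101
P2: v0 -> pp0 = 29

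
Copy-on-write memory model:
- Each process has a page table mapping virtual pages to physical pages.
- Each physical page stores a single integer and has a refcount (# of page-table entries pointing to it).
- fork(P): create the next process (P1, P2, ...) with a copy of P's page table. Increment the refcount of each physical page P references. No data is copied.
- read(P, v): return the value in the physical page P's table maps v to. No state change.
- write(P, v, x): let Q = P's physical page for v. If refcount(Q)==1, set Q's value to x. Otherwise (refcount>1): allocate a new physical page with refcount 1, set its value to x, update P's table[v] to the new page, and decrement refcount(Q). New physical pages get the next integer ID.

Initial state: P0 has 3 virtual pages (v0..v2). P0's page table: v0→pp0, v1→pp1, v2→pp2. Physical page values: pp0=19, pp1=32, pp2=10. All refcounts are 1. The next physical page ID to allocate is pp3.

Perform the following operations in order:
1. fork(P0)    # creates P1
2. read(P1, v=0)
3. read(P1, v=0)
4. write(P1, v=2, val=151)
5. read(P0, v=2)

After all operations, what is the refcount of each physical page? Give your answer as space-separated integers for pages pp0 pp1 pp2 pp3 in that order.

Op 1: fork(P0) -> P1. 3 ppages; refcounts: pp0:2 pp1:2 pp2:2
Op 2: read(P1, v0) -> 19. No state change.
Op 3: read(P1, v0) -> 19. No state change.
Op 4: write(P1, v2, 151). refcount(pp2)=2>1 -> COPY to pp3. 4 ppages; refcounts: pp0:2 pp1:2 pp2:1 pp3:1
Op 5: read(P0, v2) -> 10. No state change.

Answer: 2 2 1 1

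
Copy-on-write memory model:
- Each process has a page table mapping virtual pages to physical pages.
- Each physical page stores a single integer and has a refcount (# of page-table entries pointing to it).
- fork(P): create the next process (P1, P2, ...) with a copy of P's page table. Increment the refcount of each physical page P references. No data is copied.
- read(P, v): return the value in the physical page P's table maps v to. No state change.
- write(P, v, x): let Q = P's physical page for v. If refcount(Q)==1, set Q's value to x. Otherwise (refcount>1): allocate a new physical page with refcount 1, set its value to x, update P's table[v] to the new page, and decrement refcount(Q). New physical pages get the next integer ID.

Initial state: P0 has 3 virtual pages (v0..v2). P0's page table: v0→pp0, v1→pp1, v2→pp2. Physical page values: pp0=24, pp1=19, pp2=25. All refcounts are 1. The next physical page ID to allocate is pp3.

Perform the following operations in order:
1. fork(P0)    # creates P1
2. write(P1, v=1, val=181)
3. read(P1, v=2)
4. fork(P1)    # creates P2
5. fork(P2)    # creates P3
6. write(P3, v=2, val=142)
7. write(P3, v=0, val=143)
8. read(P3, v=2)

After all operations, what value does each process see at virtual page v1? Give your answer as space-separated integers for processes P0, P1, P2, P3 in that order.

Op 1: fork(P0) -> P1. 3 ppages; refcounts: pp0:2 pp1:2 pp2:2
Op 2: write(P1, v1, 181). refcount(pp1)=2>1 -> COPY to pp3. 4 ppages; refcounts: pp0:2 pp1:1 pp2:2 pp3:1
Op 3: read(P1, v2) -> 25. No state change.
Op 4: fork(P1) -> P2. 4 ppages; refcounts: pp0:3 pp1:1 pp2:3 pp3:2
Op 5: fork(P2) -> P3. 4 ppages; refcounts: pp0:4 pp1:1 pp2:4 pp3:3
Op 6: write(P3, v2, 142). refcount(pp2)=4>1 -> COPY to pp4. 5 ppages; refcounts: pp0:4 pp1:1 pp2:3 pp3:3 pp4:1
Op 7: write(P3, v0, 143). refcount(pp0)=4>1 -> COPY to pp5. 6 ppages; refcounts: pp0:3 pp1:1 pp2:3 pp3:3 pp4:1 pp5:1
Op 8: read(P3, v2) -> 142. No state change.
P0: v1 -> pp1 = 19
P1: v1 -> pp3 = 181
P2: v1 -> pp3 = 181
P3: v1 -> pp3 = 181

Answer: 19 181 181 181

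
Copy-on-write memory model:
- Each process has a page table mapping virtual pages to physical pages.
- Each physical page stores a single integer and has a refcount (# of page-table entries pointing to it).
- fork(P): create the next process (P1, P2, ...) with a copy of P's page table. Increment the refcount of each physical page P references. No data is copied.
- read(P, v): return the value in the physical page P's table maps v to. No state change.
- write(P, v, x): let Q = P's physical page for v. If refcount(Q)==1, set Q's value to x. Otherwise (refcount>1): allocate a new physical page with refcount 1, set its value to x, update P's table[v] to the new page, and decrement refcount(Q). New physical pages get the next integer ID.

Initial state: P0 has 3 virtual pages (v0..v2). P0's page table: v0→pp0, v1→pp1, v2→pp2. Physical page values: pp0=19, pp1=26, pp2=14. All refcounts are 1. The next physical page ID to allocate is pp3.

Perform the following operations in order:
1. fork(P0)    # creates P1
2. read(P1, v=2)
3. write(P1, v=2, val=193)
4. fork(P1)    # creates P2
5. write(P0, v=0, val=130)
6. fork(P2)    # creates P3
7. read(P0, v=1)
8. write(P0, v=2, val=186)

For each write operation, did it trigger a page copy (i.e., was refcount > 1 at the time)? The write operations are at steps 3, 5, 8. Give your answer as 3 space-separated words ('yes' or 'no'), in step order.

Op 1: fork(P0) -> P1. 3 ppages; refcounts: pp0:2 pp1:2 pp2:2
Op 2: read(P1, v2) -> 14. No state change.
Op 3: write(P1, v2, 193). refcount(pp2)=2>1 -> COPY to pp3. 4 ppages; refcounts: pp0:2 pp1:2 pp2:1 pp3:1
Op 4: fork(P1) -> P2. 4 ppages; refcounts: pp0:3 pp1:3 pp2:1 pp3:2
Op 5: write(P0, v0, 130). refcount(pp0)=3>1 -> COPY to pp4. 5 ppages; refcounts: pp0:2 pp1:3 pp2:1 pp3:2 pp4:1
Op 6: fork(P2) -> P3. 5 ppages; refcounts: pp0:3 pp1:4 pp2:1 pp3:3 pp4:1
Op 7: read(P0, v1) -> 26. No state change.
Op 8: write(P0, v2, 186). refcount(pp2)=1 -> write in place. 5 ppages; refcounts: pp0:3 pp1:4 pp2:1 pp3:3 pp4:1

yes yes no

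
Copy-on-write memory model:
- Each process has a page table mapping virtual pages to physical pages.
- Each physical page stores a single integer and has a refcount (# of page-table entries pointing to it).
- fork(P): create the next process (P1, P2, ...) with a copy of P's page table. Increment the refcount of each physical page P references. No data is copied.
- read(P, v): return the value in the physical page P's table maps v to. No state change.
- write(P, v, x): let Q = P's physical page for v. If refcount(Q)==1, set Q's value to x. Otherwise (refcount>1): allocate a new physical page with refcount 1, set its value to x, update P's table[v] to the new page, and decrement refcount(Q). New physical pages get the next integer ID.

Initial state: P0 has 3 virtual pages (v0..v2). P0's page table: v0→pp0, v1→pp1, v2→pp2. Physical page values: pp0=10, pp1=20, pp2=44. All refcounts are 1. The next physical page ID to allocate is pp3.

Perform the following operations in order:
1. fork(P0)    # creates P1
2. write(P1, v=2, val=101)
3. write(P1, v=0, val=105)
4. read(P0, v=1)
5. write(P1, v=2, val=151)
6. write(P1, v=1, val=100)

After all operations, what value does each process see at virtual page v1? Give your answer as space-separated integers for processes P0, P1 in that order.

Op 1: fork(P0) -> P1. 3 ppages; refcounts: pp0:2 pp1:2 pp2:2
Op 2: write(P1, v2, 101). refcount(pp2)=2>1 -> COPY to pp3. 4 ppages; refcounts: pp0:2 pp1:2 pp2:1 pp3:1
Op 3: write(P1, v0, 105). refcount(pp0)=2>1 -> COPY to pp4. 5 ppages; refcounts: pp0:1 pp1:2 pp2:1 pp3:1 pp4:1
Op 4: read(P0, v1) -> 20. No state change.
Op 5: write(P1, v2, 151). refcount(pp3)=1 -> write in place. 5 ppages; refcounts: pp0:1 pp1:2 pp2:1 pp3:1 pp4:1
Op 6: write(P1, v1, 100). refcount(pp1)=2>1 -> COPY to pp5. 6 ppages; refcounts: pp0:1 pp1:1 pp2:1 pp3:1 pp4:1 pp5:1
P0: v1 -> pp1 = 20
P1: v1 -> pp5 = 100

Answer: 20 100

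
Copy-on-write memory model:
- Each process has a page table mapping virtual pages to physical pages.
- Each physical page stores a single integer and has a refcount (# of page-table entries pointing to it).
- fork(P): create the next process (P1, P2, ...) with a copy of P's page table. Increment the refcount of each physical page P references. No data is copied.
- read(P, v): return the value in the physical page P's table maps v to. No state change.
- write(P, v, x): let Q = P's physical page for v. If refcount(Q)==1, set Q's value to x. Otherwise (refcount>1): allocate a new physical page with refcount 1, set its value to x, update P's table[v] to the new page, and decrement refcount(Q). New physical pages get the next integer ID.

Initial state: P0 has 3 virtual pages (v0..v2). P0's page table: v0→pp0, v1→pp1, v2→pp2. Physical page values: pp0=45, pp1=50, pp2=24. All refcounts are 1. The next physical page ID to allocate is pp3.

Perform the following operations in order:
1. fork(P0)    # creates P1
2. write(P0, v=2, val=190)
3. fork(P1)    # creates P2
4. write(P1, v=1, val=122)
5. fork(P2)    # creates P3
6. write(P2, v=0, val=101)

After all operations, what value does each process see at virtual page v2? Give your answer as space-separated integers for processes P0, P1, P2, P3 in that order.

Answer: 190 24 24 24

Derivation:
Op 1: fork(P0) -> P1. 3 ppages; refcounts: pp0:2 pp1:2 pp2:2
Op 2: write(P0, v2, 190). refcount(pp2)=2>1 -> COPY to pp3. 4 ppages; refcounts: pp0:2 pp1:2 pp2:1 pp3:1
Op 3: fork(P1) -> P2. 4 ppages; refcounts: pp0:3 pp1:3 pp2:2 pp3:1
Op 4: write(P1, v1, 122). refcount(pp1)=3>1 -> COPY to pp4. 5 ppages; refcounts: pp0:3 pp1:2 pp2:2 pp3:1 pp4:1
Op 5: fork(P2) -> P3. 5 ppages; refcounts: pp0:4 pp1:3 pp2:3 pp3:1 pp4:1
Op 6: write(P2, v0, 101). refcount(pp0)=4>1 -> COPY to pp5. 6 ppages; refcounts: pp0:3 pp1:3 pp2:3 pp3:1 pp4:1 pp5:1
P0: v2 -> pp3 = 190
P1: v2 -> pp2 = 24
P2: v2 -> pp2 = 24
P3: v2 -> pp2 = 24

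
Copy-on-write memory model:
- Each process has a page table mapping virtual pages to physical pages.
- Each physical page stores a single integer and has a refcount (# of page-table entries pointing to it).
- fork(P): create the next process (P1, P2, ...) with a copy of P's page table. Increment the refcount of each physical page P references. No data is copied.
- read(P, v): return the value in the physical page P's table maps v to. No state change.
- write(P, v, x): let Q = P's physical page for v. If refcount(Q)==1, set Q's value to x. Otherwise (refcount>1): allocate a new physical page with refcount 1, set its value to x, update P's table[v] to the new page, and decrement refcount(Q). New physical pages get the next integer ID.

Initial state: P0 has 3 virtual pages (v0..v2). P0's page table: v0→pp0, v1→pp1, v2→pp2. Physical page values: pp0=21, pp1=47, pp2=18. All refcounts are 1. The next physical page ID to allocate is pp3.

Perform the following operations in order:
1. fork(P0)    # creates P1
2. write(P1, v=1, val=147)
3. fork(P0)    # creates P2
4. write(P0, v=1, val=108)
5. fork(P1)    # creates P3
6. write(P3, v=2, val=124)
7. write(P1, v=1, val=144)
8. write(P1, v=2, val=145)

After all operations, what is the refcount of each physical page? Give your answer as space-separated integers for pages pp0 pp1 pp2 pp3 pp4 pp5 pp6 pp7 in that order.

Answer: 4 1 2 1 1 1 1 1

Derivation:
Op 1: fork(P0) -> P1. 3 ppages; refcounts: pp0:2 pp1:2 pp2:2
Op 2: write(P1, v1, 147). refcount(pp1)=2>1 -> COPY to pp3. 4 ppages; refcounts: pp0:2 pp1:1 pp2:2 pp3:1
Op 3: fork(P0) -> P2. 4 ppages; refcounts: pp0:3 pp1:2 pp2:3 pp3:1
Op 4: write(P0, v1, 108). refcount(pp1)=2>1 -> COPY to pp4. 5 ppages; refcounts: pp0:3 pp1:1 pp2:3 pp3:1 pp4:1
Op 5: fork(P1) -> P3. 5 ppages; refcounts: pp0:4 pp1:1 pp2:4 pp3:2 pp4:1
Op 6: write(P3, v2, 124). refcount(pp2)=4>1 -> COPY to pp5. 6 ppages; refcounts: pp0:4 pp1:1 pp2:3 pp3:2 pp4:1 pp5:1
Op 7: write(P1, v1, 144). refcount(pp3)=2>1 -> COPY to pp6. 7 ppages; refcounts: pp0:4 pp1:1 pp2:3 pp3:1 pp4:1 pp5:1 pp6:1
Op 8: write(P1, v2, 145). refcount(pp2)=3>1 -> COPY to pp7. 8 ppages; refcounts: pp0:4 pp1:1 pp2:2 pp3:1 pp4:1 pp5:1 pp6:1 pp7:1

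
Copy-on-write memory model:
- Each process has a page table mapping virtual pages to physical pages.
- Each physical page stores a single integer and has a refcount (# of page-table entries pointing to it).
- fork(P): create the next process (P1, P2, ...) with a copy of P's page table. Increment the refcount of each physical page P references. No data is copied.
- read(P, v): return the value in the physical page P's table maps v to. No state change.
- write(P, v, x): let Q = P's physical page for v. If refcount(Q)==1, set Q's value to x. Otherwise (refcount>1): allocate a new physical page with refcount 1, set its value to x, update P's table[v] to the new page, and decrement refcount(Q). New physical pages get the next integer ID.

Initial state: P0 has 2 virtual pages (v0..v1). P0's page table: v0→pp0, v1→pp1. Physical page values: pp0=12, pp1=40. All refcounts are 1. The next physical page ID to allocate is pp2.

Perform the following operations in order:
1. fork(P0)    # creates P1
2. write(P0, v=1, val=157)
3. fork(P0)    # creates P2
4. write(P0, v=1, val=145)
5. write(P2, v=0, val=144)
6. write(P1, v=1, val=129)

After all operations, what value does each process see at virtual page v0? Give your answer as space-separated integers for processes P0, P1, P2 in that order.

Answer: 12 12 144

Derivation:
Op 1: fork(P0) -> P1. 2 ppages; refcounts: pp0:2 pp1:2
Op 2: write(P0, v1, 157). refcount(pp1)=2>1 -> COPY to pp2. 3 ppages; refcounts: pp0:2 pp1:1 pp2:1
Op 3: fork(P0) -> P2. 3 ppages; refcounts: pp0:3 pp1:1 pp2:2
Op 4: write(P0, v1, 145). refcount(pp2)=2>1 -> COPY to pp3. 4 ppages; refcounts: pp0:3 pp1:1 pp2:1 pp3:1
Op 5: write(P2, v0, 144). refcount(pp0)=3>1 -> COPY to pp4. 5 ppages; refcounts: pp0:2 pp1:1 pp2:1 pp3:1 pp4:1
Op 6: write(P1, v1, 129). refcount(pp1)=1 -> write in place. 5 ppages; refcounts: pp0:2 pp1:1 pp2:1 pp3:1 pp4:1
P0: v0 -> pp0 = 12
P1: v0 -> pp0 = 12
P2: v0 -> pp4 = 144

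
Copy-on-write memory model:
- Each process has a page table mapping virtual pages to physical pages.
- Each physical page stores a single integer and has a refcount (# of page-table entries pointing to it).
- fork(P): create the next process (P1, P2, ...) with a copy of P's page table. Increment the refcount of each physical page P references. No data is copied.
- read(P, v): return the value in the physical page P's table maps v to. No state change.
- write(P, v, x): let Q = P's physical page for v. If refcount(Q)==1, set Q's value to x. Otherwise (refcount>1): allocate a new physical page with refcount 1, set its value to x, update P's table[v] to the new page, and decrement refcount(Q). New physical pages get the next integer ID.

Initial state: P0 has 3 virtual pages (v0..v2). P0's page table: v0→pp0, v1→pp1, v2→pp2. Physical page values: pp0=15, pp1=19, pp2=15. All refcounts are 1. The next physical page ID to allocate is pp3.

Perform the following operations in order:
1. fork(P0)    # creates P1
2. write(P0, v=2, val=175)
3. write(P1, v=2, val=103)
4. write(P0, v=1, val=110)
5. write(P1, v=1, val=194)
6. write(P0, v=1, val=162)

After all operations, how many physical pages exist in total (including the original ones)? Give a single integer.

Answer: 5

Derivation:
Op 1: fork(P0) -> P1. 3 ppages; refcounts: pp0:2 pp1:2 pp2:2
Op 2: write(P0, v2, 175). refcount(pp2)=2>1 -> COPY to pp3. 4 ppages; refcounts: pp0:2 pp1:2 pp2:1 pp3:1
Op 3: write(P1, v2, 103). refcount(pp2)=1 -> write in place. 4 ppages; refcounts: pp0:2 pp1:2 pp2:1 pp3:1
Op 4: write(P0, v1, 110). refcount(pp1)=2>1 -> COPY to pp4. 5 ppages; refcounts: pp0:2 pp1:1 pp2:1 pp3:1 pp4:1
Op 5: write(P1, v1, 194). refcount(pp1)=1 -> write in place. 5 ppages; refcounts: pp0:2 pp1:1 pp2:1 pp3:1 pp4:1
Op 6: write(P0, v1, 162). refcount(pp4)=1 -> write in place. 5 ppages; refcounts: pp0:2 pp1:1 pp2:1 pp3:1 pp4:1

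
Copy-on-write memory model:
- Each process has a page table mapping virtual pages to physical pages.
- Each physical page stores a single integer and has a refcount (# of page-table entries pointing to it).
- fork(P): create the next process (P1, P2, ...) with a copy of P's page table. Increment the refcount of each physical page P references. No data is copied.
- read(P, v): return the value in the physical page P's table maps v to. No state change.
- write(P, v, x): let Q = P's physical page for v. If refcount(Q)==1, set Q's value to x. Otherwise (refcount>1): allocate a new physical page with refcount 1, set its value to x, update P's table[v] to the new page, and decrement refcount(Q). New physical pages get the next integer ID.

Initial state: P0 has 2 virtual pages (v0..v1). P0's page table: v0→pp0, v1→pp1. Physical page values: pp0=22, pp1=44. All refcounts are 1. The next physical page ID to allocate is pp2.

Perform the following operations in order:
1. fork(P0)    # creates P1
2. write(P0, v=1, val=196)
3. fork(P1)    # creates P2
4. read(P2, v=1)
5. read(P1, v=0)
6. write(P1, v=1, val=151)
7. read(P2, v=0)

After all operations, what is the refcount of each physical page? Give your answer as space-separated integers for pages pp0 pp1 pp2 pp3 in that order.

Answer: 3 1 1 1

Derivation:
Op 1: fork(P0) -> P1. 2 ppages; refcounts: pp0:2 pp1:2
Op 2: write(P0, v1, 196). refcount(pp1)=2>1 -> COPY to pp2. 3 ppages; refcounts: pp0:2 pp1:1 pp2:1
Op 3: fork(P1) -> P2. 3 ppages; refcounts: pp0:3 pp1:2 pp2:1
Op 4: read(P2, v1) -> 44. No state change.
Op 5: read(P1, v0) -> 22. No state change.
Op 6: write(P1, v1, 151). refcount(pp1)=2>1 -> COPY to pp3. 4 ppages; refcounts: pp0:3 pp1:1 pp2:1 pp3:1
Op 7: read(P2, v0) -> 22. No state change.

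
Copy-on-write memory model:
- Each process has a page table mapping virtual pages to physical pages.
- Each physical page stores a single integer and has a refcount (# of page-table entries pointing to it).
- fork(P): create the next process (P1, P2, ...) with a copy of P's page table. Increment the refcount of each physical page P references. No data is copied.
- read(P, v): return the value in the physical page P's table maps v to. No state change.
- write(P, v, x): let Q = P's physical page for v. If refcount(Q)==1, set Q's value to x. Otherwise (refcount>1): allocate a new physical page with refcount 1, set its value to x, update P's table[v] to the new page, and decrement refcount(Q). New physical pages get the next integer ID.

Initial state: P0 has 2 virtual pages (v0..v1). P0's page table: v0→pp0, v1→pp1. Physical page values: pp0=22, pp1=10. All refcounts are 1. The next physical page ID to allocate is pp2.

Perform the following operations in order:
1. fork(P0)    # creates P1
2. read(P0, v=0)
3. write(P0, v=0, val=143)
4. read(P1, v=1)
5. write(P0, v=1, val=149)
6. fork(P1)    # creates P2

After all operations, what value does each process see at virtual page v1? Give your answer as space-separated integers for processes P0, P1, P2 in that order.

Op 1: fork(P0) -> P1. 2 ppages; refcounts: pp0:2 pp1:2
Op 2: read(P0, v0) -> 22. No state change.
Op 3: write(P0, v0, 143). refcount(pp0)=2>1 -> COPY to pp2. 3 ppages; refcounts: pp0:1 pp1:2 pp2:1
Op 4: read(P1, v1) -> 10. No state change.
Op 5: write(P0, v1, 149). refcount(pp1)=2>1 -> COPY to pp3. 4 ppages; refcounts: pp0:1 pp1:1 pp2:1 pp3:1
Op 6: fork(P1) -> P2. 4 ppages; refcounts: pp0:2 pp1:2 pp2:1 pp3:1
P0: v1 -> pp3 = 149
P1: v1 -> pp1 = 10
P2: v1 -> pp1 = 10

Answer: 149 10 10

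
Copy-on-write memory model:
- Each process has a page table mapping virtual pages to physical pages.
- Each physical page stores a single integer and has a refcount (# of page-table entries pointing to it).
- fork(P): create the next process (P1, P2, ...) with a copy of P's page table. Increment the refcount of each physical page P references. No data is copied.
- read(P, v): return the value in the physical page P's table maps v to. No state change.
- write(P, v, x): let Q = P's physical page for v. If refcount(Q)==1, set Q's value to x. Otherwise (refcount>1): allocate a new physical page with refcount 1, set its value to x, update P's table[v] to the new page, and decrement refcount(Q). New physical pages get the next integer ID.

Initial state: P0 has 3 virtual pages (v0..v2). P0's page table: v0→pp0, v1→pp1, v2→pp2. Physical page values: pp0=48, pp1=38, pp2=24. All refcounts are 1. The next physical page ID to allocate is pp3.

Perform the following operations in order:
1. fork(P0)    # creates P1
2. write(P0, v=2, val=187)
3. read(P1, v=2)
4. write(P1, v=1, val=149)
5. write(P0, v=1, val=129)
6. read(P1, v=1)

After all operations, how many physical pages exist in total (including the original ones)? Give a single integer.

Op 1: fork(P0) -> P1. 3 ppages; refcounts: pp0:2 pp1:2 pp2:2
Op 2: write(P0, v2, 187). refcount(pp2)=2>1 -> COPY to pp3. 4 ppages; refcounts: pp0:2 pp1:2 pp2:1 pp3:1
Op 3: read(P1, v2) -> 24. No state change.
Op 4: write(P1, v1, 149). refcount(pp1)=2>1 -> COPY to pp4. 5 ppages; refcounts: pp0:2 pp1:1 pp2:1 pp3:1 pp4:1
Op 5: write(P0, v1, 129). refcount(pp1)=1 -> write in place. 5 ppages; refcounts: pp0:2 pp1:1 pp2:1 pp3:1 pp4:1
Op 6: read(P1, v1) -> 149. No state change.

Answer: 5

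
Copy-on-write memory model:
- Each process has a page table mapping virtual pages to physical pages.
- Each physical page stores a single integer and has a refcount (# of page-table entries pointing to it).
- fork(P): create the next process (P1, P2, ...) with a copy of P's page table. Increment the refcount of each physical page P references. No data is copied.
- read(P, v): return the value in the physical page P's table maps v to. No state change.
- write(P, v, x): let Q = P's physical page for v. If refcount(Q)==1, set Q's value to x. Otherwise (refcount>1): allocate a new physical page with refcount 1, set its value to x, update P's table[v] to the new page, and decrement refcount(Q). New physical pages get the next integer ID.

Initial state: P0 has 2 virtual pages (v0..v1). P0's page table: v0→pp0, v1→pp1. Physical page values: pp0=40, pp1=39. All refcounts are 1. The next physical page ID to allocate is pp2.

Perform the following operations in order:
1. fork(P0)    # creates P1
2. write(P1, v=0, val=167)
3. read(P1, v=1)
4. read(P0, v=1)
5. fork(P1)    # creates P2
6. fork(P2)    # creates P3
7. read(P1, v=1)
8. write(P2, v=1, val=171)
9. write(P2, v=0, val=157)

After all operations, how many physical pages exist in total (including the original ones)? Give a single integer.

Answer: 5

Derivation:
Op 1: fork(P0) -> P1. 2 ppages; refcounts: pp0:2 pp1:2
Op 2: write(P1, v0, 167). refcount(pp0)=2>1 -> COPY to pp2. 3 ppages; refcounts: pp0:1 pp1:2 pp2:1
Op 3: read(P1, v1) -> 39. No state change.
Op 4: read(P0, v1) -> 39. No state change.
Op 5: fork(P1) -> P2. 3 ppages; refcounts: pp0:1 pp1:3 pp2:2
Op 6: fork(P2) -> P3. 3 ppages; refcounts: pp0:1 pp1:4 pp2:3
Op 7: read(P1, v1) -> 39. No state change.
Op 8: write(P2, v1, 171). refcount(pp1)=4>1 -> COPY to pp3. 4 ppages; refcounts: pp0:1 pp1:3 pp2:3 pp3:1
Op 9: write(P2, v0, 157). refcount(pp2)=3>1 -> COPY to pp4. 5 ppages; refcounts: pp0:1 pp1:3 pp2:2 pp3:1 pp4:1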